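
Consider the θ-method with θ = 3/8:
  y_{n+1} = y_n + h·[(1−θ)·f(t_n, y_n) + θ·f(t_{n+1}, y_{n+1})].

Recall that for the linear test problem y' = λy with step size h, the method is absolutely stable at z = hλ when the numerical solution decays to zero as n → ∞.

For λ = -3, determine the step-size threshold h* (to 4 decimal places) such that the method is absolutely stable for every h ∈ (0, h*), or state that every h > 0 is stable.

Set f=λy, z=hλ:
  y_{n+1} = y_n + z·[5/8·y_n + 3/8·y_{n+1}] ⇒ (1 − 3/8z)y_{n+1} = (1 + 5/8z)y_n
  ⇒ R(z) = (1 + 5/8z)/(1 − 3/8z).

Need |R(x)|<1, x<0.
x=-1.41: |R|=0.0777
R=−1: 1+5/8x = −1+3/8x ⇒ -1/4x=2 ⇒ x=2/(-1/4)=-8.0000
Confirm numerically:
  x=-6.256: |R|=0.86970 <1
  x=-6.104: |R|=0.85588 <1
  x=-3.745: |R|=0.55758 <1
  x=-8.444: |R|=1.02664 >1
  x=-8.105: |R|=1.00650 >1
So |R|<1 on (-8.0000, 0).

(-8.0000,0); λ=-3 ⇒ h* = (8)/3 = 2.6667.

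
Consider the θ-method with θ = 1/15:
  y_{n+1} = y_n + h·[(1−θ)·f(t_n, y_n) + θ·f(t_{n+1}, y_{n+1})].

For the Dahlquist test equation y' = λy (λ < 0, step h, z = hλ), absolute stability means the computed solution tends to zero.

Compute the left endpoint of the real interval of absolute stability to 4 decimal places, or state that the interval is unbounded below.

left endpoint -2.3077.

Set f=λy, z=hλ:
  y_{n+1} = y_n + z·[14/15·y_n + 1/15·y_{n+1}] ⇒ (1 − 1/15z)y_{n+1} = (1 + 14/15z)y_n
  so R(z) = (1 + 14/15z)/(1 − 1/15z).

Find x<0 with |R(x)|<1.
x=-1.72: |R|=0.5431
R=−1: 1+14/15x = −1+1/15x ⇒ -13/15x=2 ⇒ x=2/(-13/15)=-2.3077
Confirm numerically:
  x=-2.044: |R|=0.79887 <1
  x=-2.007: |R|=0.77015 <1
  x=-1.890: |R|=0.67851 <1
  x=-2.898: |R|=1.42876 >1
  x=-2.581: |R|=1.20209 >1
  x=-2.478: |R|=1.12667 >1
Stable set (-2.3077, 0).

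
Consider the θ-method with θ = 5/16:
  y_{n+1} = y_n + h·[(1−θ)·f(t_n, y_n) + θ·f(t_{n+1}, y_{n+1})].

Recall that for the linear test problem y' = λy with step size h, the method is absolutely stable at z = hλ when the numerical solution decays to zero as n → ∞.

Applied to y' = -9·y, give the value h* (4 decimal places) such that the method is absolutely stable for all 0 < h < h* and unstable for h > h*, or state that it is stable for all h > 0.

With y'=λy (z=hλ):
  y_{n+1} = y_n + z·[11/16·y_n + 5/16·y_{n+1}] ⇒ (1 − 5/16z)y_{n+1} = (1 + 11/16z)y_n
  so R(z) = (1 + 11/16z)/(1 − 5/16z).

Boundary: |R(x)|=1, x<0.
x=-1.78: |R|=0.1438
R=−1: 1+11/16x = −1+5/16x ⇒ -3/8x=2 ⇒ x=2/(-3/8)=-5.3333
Confirm numerically:
  x=-5.301: |R|=0.99544 <1
  x=-3.094: |R|=0.57305 <1
  x=-2.142: |R|=0.28311 <1
  x=-5.601: |R|=1.03650 >1
  x=-5.569: |R|=1.03225 >1
  x=-5.502: |R|=1.02326 >1
Interval (-5.3333, 0).

(-5.3333,0); λ=-9 ⇒ h* = (16/3)/9 = 0.5926.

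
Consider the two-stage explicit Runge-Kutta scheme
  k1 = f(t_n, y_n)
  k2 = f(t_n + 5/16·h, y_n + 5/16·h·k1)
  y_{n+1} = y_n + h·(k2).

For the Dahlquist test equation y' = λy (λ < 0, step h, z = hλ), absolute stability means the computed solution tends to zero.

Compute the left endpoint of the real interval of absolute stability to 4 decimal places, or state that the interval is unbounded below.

z* = -3.2000.

Test eqn y'=λy, z=hλ:
  k1=λy_n ⇒ h·k1=z·y_n;  k2=λ(1+5/16z)y_n ⇒ h·k2=z(1+5/16z)y_n
  y_{n+1}/y_n = 1 + z(1+5/16z) = 1 + z + 5/16z²
  Hence R(z) = 1 + z + 5/16z².

Need |R(x)|<1, x<0.
x=-0.63: |R|=0.4940
R=1: x+5/16x²=0 ⇒ x=−16/5=-3.2000; min R=1−1/(4·5/16)=0.2000>−1
Confirm numerically:
  x=-2.441: |R|=0.42103 <1
  x=-1.896: |R|=0.22738 <1
  x=-1.802: |R|=0.21275 <1
  x=-1.429: |R|=0.20914 <1
  x=-3.651: |R|=1.51456 >1
  x=-3.501: |R|=1.32931 >1
Interval (-3.2000, 0).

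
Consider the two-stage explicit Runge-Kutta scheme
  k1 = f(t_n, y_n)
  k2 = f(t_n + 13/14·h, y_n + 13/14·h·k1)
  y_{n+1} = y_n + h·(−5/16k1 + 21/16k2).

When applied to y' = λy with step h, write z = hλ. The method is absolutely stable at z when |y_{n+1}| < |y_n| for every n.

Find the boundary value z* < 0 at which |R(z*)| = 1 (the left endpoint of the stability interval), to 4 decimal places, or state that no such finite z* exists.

z* = -0.8205.

Test eqn y'=λy, z=hλ:
  k1=λy_n ⇒ h·k1=z·y_n;  k2=λ(1+13/14z)y_n ⇒ h·k2=z(1+13/14z)y_n
  y_{n+1}/y_n = 1 − 5/16z + 21/16z(1+13/14z) = 1 + z + 39/32z²
  Hence R(z) = 1 + z + 39/32z².

Solve |R(x)|<1 on ℝ⁻.
x=-1.08: |R|=1.3416
R=1: x+39/32x²=0 ⇒ x=−32/39=-0.8205; min R=1−1/(4·39/32)=0.7949>−1
Confirm numerically:
  x=-0.657: |R|=0.86907 <1
  x=-0.387: |R|=0.79553 <1
  x=-0.369: |R|=0.79695 <1
  x=-1.363: |R|=1.90116 >1
  x=-1.206: |R|=1.56659 >1
  x=-1.045: |R|=1.28591 >1
Stable set (-0.8205, 0).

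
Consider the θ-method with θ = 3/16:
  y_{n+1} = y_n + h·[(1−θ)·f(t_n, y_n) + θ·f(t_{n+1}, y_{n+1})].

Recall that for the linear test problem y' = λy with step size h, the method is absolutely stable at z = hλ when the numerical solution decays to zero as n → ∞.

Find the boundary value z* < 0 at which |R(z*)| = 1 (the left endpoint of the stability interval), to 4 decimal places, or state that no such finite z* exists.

z* = -3.2000.

Set f=λy, z=hλ:
  y_{n+1} = y_n + z·[13/16·y_n + 3/16·y_{n+1}] ⇒ (1 − 3/16z)y_{n+1} = (1 + 13/16z)y_n
  Hence R(z) = (1 + 13/16z)/(1 − 3/16z).

Boundary: |R(x)|=1, x<0.
x=-0.34: |R|=0.6804
R=−1: 1+13/16x = −1+3/16x ⇒ -5/8x=2 ⇒ x=2/(-5/8)=-3.2000
Confirm numerically:
  x=-2.833: |R|=0.85020 <1
  x=-1.969: |R|=0.43808 <1
  x=-1.547: |R|=0.19917 <1
  x=-1.379: |R|=0.09569 <1
  x=-3.789: |R|=1.21522 >1
  x=-3.761: |R|=1.20562 >1
  x=-3.581: |R|=1.14247 >1
Interval (-3.2000, 0).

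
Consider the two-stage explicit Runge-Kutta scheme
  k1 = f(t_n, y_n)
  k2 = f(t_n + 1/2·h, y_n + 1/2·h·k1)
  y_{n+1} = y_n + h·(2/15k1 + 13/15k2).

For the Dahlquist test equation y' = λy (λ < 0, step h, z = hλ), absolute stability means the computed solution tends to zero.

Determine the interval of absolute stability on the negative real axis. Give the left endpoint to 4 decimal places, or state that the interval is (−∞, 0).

With y'=λy (z=hλ):
  k1=λy_n ⇒ h·k1=z·y_n;  k2=λ(1+1/2z)y_n ⇒ h·k2=z(1+1/2z)y_n
  y_{n+1}/y_n = 1 + 2/15z + 13/15z(1+1/2z) = 1 + z + 13/30z²
  ⇒ R(z) = 1 + z + 13/30z².

Boundary: |R(x)|=1, x<0.
x=-0.61: |R|=0.5512
R=1: x+13/30x²=0 ⇒ x=−30/13=-2.3077; min R=1−1/(4·13/30)=0.4231>−1
Confirm numerically:
  x=-1.996: |R|=0.73041 <1
  x=-1.958: |R|=0.70330 <1
  x=-1.307: |R|=0.43324 <1
  x=-1.101: |R|=0.42429 <1
  x=-2.773: |R|=1.55913 >1
  x=-2.614: |R|=1.34696 >1
  x=-2.507: |R|=1.21652 >1
Stable set (-2.3077, 0).

(-2.3077, 0).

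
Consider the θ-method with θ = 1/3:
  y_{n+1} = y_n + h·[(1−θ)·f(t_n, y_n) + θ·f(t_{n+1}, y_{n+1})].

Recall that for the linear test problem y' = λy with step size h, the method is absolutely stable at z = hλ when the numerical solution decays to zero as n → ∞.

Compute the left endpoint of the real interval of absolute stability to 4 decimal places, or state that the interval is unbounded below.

Test eqn y'=λy, z=hλ:
  y_{n+1} = y_n + z·[2/3·y_n + 1/3·y_{n+1}] ⇒ (1 − 1/3z)y_{n+1} = (1 + 2/3z)y_n
  R(z) = (1 + 2/3z)/(1 − 1/3z).

Boundary: |R(x)|=1, x<0.
x=-0.99: |R|=0.2556
R=−1: 1+2/3x = −1+1/3x ⇒ -1/3x=2 ⇒ x=2/(-1/3)=-6.0000
Confirm numerically:
  x=-5.527: |R|=0.94453 <1
  x=-3.869: |R|=0.68977 <1
  x=-3.642: |R|=0.64499 <1
  x=-6.550: |R|=1.05759 >1
  x=-6.395: |R|=1.04204 >1
  x=-6.099: |R|=1.01088 >1
Interval (-6.0000, 0).

z* = -6.0000.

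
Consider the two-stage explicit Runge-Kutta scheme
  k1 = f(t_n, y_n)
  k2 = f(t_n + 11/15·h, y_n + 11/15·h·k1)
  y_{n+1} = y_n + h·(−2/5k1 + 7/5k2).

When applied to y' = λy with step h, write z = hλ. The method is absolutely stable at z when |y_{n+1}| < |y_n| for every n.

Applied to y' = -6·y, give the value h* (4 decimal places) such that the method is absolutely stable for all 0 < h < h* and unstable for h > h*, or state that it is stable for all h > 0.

On y'=λy, z=hλ:
  k1=λy_n ⇒ h·k1=z·y_n;  k2=λ(1+11/15z)y_n ⇒ h·k2=z(1+11/15z)y_n
  y_{n+1}/y_n = 1 − 2/5z + 7/5z(1+11/15z) = 1 + z + 77/75z²
  R(z) = 1 + z + 77/75z².

Boundary: |R(x)|=1, x<0.
x=-0.49: |R|=0.7565
R=1: x+77/75x²=0 ⇒ x=−75/77=-0.9740; min R=1−1/(4·77/75)=0.7565>−1
Confirm numerically:
  x=-0.547: |R|=0.76019 <1
  x=-0.541: |R|=0.75949 <1
  x=-0.441: |R|=0.75867 <1
  x=-0.403: |R|=0.76374 <1
  x=-1.071: |R|=1.10663 >1
  x=-1.022: |R|=1.05034 >1
So |R|<1 on (-0.9740, 0).

(-0.9740,0); λ=-6 ⇒ h* = (75/77)/6 = 0.1623.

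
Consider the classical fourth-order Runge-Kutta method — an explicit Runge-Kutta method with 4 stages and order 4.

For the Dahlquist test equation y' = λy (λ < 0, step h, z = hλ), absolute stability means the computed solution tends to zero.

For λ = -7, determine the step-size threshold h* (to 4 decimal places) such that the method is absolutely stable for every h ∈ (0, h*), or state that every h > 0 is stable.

(-2.7853,0); λ=-7 ⇒ h* = 0.3979.

With y'=λy (z=hλ):
  order 4, 4-stage ⇒ R(z)=1+z+z^2/2+z^3/6+z^4/24
  (e.g. R(-1.14)=0.33325, |R|=0.33325)

Need |R(x)|<1, x<0.
x=-1.14: |R|=0.3332
|R(-1.29)|=0.2997 |R(-1.17)|=0.3256 |R(-1.01)|=0.3717
Bisect:
  x_lo=-3.2306 |R|=1.9068  x_hi=-0.2360 |R|=0.7897
  mid=-1.73331 |R|=0.27705 →hi
  mid=-2.48194 |R|=0.63102 →hi
  mid=-2.85626 |R|=1.11237 →lo
  mid=-2.66910 |R|=0.83849 →hi
  mid=-2.76268 |R|=0.96644 →hi
  mid=-2.80947 |R|=1.03707 →lo
  mid=-2.78607 |R|=1.00118 →lo
  mid=-2.77438 |R|=0.98367 →hi
  mid=-2.78023 |R|=0.99239 →hi
  mid=-2.78315 |R|=0.99677 →hi
  ...
  [-2.78534,-2.78516] ⇒ x*=-2.7853
Stable set (-2.7853, 0).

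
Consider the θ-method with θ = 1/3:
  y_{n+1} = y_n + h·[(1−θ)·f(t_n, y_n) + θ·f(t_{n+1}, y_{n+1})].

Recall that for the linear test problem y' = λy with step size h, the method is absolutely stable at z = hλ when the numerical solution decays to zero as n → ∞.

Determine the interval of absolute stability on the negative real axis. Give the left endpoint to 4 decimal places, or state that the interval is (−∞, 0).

With y'=λy (z=hλ):
  y_{n+1} = y_n + z·[2/3·y_n + 1/3·y_{n+1}] ⇒ (1 − 1/3z)y_{n+1} = (1 + 2/3z)y_n
  ⇒ R(z) = (1 + 2/3z)/(1 − 1/3z).

Need |R(x)|<1, x<0.
x=-0.47: |R|=0.5937
R=−1: 1+2/3x = −1+1/3x ⇒ -1/3x=2 ⇒ x=2/(-1/3)=-6.0000
Confirm numerically:
  x=-5.042: |R|=0.88088 <1
  x=-3.779: |R|=0.67237 <1
  x=-3.459: |R|=0.60660 <1
  x=-2.700: |R|=0.42105 <1
  x=-6.417: |R|=1.04428 >1
  x=-6.405: |R|=1.04306 >1
  x=-6.210: |R|=1.02280 >1
Interval (-6.0000, 0).

z∈(-6.0000,0).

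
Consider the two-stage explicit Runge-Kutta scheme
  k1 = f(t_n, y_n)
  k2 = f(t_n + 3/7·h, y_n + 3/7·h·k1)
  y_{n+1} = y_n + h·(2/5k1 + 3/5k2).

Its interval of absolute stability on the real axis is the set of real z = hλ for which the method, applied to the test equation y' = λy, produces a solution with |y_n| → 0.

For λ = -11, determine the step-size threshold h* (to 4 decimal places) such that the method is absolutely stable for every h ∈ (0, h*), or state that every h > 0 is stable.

Test eqn y'=λy, z=hλ:
  k1=λy_n ⇒ h·k1=z·y_n;  k2=λ(1+3/7z)y_n ⇒ h·k2=z(1+3/7z)y_n
  y_{n+1}/y_n = 1 + 2/5z + 3/5z(1+3/7z) = 1 + z + 9/35z²
  ⇒ R(z) = 1 + z + 9/35z².

Find x<0 with |R(x)|<1.
x=-0.76: |R|=0.3885
R=1: x+9/35x²=0 ⇒ x=−35/9=-3.8889; min R=1−1/(4·9/35)=0.0278>−1
Confirm numerically:
  x=-3.244: |R|=0.46205 <1
  x=-2.401: |R|=0.08138 <1
  x=-2.090: |R|=0.03323 <1
  x=-4.344: |R|=1.50837 >1
  x=-4.235: |R|=1.37691 >1
  x=-4.134: |R|=1.26056 >1
Interval (-3.8889, 0).

(-3.8889,0); λ=-11 ⇒ h* = (35/9)/11 = 0.3535.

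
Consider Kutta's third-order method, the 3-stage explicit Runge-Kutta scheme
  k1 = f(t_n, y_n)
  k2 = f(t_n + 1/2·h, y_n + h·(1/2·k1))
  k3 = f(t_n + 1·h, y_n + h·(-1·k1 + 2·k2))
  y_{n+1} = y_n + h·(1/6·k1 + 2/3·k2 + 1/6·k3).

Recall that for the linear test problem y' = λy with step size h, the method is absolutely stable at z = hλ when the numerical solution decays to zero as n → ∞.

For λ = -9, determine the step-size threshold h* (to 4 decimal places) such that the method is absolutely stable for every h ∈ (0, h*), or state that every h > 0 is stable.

(-2.5127,0); λ=-9 ⇒ h* = 0.2792.

Test eqn y'=λy, z=hλ:
  order 3, 3-stage ⇒ R(z)=1+z+z^2/2+z^3/6
  (e.g. R(-1.69)=-0.06642, |R|=0.06642)

Find x<0 with |R(x)|<1.
x=-1.69: |R|=0.0664
|R(-2.65)|=1.2404 |R(-0.98)|=0.3433 |R(-0.54)|=0.5796
Bisect:
  x_lo=-3.3871 |R|=3.1273  x_hi=-0.1393 |R|=0.8700
  mid=-1.76320 |R|=0.12236 →hi
  mid=-2.57515 |R|=1.10560 →lo
  mid=-2.16918 |R|=0.51763 →hi
  mid=-2.37217 |R|=0.78334 →hi
  mid=-2.47366 |R|=0.93688 →hi
  mid=-2.52441 |R|=1.01928 →lo
  mid=-2.49903 |R|=0.97760 →hi
  mid=-2.51172 |R|=0.99831 →hi
  ...
  [-2.51291,-2.51271] ⇒ x*=-2.5127
So |R|<1 on (-2.5127, 0).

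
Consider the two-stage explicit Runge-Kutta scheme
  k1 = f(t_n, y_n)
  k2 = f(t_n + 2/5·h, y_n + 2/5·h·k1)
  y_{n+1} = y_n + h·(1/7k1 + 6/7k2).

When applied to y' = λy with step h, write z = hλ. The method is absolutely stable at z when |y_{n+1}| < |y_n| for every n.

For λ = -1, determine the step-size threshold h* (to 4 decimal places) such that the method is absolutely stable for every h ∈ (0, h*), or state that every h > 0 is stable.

Test eqn y'=λy, z=hλ:
  k1=λy_n ⇒ h·k1=z·y_n;  k2=λ(1+2/5z)y_n ⇒ h·k2=z(1+2/5z)y_n
  y_{n+1}/y_n = 1 + 1/7z + 6/7z(1+2/5z) = 1 + z + 12/35z²
  Hence R(z) = 1 + z + 12/35z².

Find x<0 with |R(x)|<1.
x=-0.39: |R|=0.6621
R=1: x+12/35x²=0 ⇒ x=−35/12=-2.9167; min R=1−1/(4·12/35)=0.2708>−1
Confirm numerically:
  x=-2.243: |R|=0.48193 <1
  x=-2.020: |R|=0.37899 <1
  x=-1.404: |R|=0.27185 <1
  x=-1.391: |R|=0.27239 <1
  x=-3.345: |R|=1.49124 >1
  x=-3.338: |R|=1.48220 >1
Stable set (-2.9167, 0).

(-2.9167,0); λ=-1 ⇒ h* = (35/12)/1 = 2.9167.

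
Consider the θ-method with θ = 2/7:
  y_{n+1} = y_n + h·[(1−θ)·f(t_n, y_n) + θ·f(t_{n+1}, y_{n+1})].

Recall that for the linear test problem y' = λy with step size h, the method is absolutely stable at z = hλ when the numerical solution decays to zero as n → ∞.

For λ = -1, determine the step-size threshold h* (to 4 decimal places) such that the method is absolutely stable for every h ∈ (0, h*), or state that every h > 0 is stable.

(-4.6667,0); λ=-1 ⇒ h* = (14/3)/1 = 4.6667.

On y'=λy, z=hλ:
  y_{n+1} = y_n + z·[5/7·y_n + 2/7·y_{n+1}] ⇒ (1 − 2/7z)y_{n+1} = (1 + 5/7z)y_n
  ⇒ R(z) = (1 + 5/7z)/(1 − 2/7z).

Solve |R(x)|<1 on ℝ⁻.
x=-1.22: |R|=0.0953
R=−1: 1+5/7x = −1+2/7x ⇒ -3/7x=2 ⇒ x=2/(-3/7)=-4.6667
Confirm numerically:
  x=-3.999: |R|=0.86645 <1
  x=-3.833: |R|=0.82947 <1
  x=-3.556: |R|=0.76389 <1
  x=-2.236: |R|=0.36437 <1
  x=-5.035: |R|=1.06473 >1
  x=-4.910: |R|=1.04340 >1
  x=-4.704: |R|=1.00683 >1
Interval (-4.6667, 0).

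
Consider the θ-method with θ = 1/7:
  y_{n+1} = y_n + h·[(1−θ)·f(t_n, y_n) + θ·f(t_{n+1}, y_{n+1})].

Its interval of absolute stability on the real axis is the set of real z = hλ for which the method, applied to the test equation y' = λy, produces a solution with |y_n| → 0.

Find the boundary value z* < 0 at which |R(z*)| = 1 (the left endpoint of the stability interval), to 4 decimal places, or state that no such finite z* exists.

Set f=λy, z=hλ:
  y_{n+1} = y_n + z·[6/7·y_n + 1/7·y_{n+1}] ⇒ (1 − 1/7z)y_{n+1} = (1 + 6/7z)y_n
  Hence R(z) = (1 + 6/7z)/(1 − 1/7z).

Need |R(x)|<1, x<0.
x=-1.07: |R|=0.0719
R=−1: 1+6/7x = −1+1/7x ⇒ -5/7x=2 ⇒ x=2/(-5/7)=-2.8000
Confirm numerically:
  x=-1.956: |R|=0.52881 <1
  x=-1.727: |R|=0.38524 <1
  x=-1.504: |R|=0.23801 <1
  x=-3.116: |R|=1.15619 >1
  x=-3.087: |R|=1.14226 >1
Stable set (-2.8000, 0).

left endpoint -2.8000.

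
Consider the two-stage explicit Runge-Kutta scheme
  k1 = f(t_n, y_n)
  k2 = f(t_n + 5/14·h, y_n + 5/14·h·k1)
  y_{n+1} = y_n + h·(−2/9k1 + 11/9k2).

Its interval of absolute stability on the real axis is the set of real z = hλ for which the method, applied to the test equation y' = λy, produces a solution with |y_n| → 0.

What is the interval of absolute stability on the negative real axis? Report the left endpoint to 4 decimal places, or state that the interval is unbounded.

z∈(-2.2909,0).

Test eqn y'=λy, z=hλ:
  k1=λy_n ⇒ h·k1=z·y_n;  k2=λ(1+5/14z)y_n ⇒ h·k2=z(1+5/14z)y_n
  y_{n+1}/y_n = 1 − 2/9z + 11/9z(1+5/14z) = 1 + z + 55/126z²
  ⇒ R(z) = 1 + z + 55/126z².

Need |R(x)|<1, x<0.
x=-1.1: |R|=0.4282
R=1: x+55/126x²=0 ⇒ x=−126/55=-2.2909; min R=1−1/(4·55/126)=0.4273>−1
Confirm numerically:
  x=-1.783: |R|=0.60470 <1
  x=-1.085: |R|=0.42887 <1
  x=-1.058: |R|=0.43061 <1
  x=-1.037: |R|=0.43241 <1
  x=-2.637: |R|=1.39838 >1
  x=-2.559: |R|=1.29946 >1
So |R|<1 on (-2.2909, 0).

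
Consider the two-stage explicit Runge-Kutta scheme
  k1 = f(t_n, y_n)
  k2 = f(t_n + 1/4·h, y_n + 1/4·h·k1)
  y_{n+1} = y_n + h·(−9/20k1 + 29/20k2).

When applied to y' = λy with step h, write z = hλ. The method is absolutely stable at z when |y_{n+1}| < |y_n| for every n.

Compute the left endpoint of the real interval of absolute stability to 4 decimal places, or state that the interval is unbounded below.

Test eqn y'=λy, z=hλ:
  k1=λy_n ⇒ h·k1=z·y_n;  k2=λ(1+1/4z)y_n ⇒ h·k2=z(1+1/4z)y_n
  y_{n+1}/y_n = 1 − 9/20z + 29/20z(1+1/4z) = 1 + z + 29/80z²
  R(z) = 1 + z + 29/80z².

Find x<0 with |R(x)|<1.
x=-0.46: |R|=0.6167
R=1: x+29/80x²=0 ⇒ x=−80/29=-2.7586; min R=1−1/(4·29/80)=0.3103>−1
Confirm numerically:
  x=-2.562: |R|=0.81739 <1
  x=-2.042: |R|=0.46954 <1
  x=-1.362: |R|=0.31045 <1
  x=-1.190: |R|=0.32334 <1
  x=-2.850: |R|=1.09441 >1
  x=-2.799: |R|=1.04097 >1
So |R|<1 on (-2.7586, 0).

z* = -2.7586.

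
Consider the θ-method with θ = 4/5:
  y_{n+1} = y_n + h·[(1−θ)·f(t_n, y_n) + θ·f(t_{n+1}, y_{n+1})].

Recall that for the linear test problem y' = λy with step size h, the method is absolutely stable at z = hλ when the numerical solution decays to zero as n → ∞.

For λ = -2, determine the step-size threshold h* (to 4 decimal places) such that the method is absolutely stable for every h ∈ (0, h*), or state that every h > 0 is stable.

With y'=λy (z=hλ):
  y_{n+1} = y_n + z·[1/5·y_n + 4/5·y_{n+1}] ⇒ (1 − 4/5z)y_{n+1} = (1 + 1/5z)y_n
  so R(z) = (1 + 1/5z)/(1 − 4/5z).

Boundary: |R(x)|=1, x<0.
x=-1.39: |R|=0.3419
x=-2: |R|=0.2308
x=-10: |R|=0.1111
x=-100: |R|=0.2346
θ=4/5≥1/2 ⇒ |1+1/5x|<|1−4/5x| ∀x<0 ⇒ unbounded interval.

unbounded; (−∞, 0). Any h>0 works for λ=-2.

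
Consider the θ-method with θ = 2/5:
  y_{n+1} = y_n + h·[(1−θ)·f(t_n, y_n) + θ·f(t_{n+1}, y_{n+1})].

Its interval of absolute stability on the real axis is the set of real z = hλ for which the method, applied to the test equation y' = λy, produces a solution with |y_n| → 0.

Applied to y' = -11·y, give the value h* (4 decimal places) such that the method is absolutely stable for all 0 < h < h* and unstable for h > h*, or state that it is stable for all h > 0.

With y'=λy (z=hλ):
  y_{n+1} = y_n + z·[3/5·y_n + 2/5·y_{n+1}] ⇒ (1 − 2/5z)y_{n+1} = (1 + 3/5z)y_n
  Hence R(z) = (1 + 3/5z)/(1 − 2/5z).

Boundary: |R(x)|=1, x<0.
x=-1.11: |R|=0.2313
R=−1: 1+3/5x = −1+2/5x ⇒ -1/5x=2 ⇒ x=2/(-1/5)=-10.0000
Confirm numerically:
  x=-8.925: |R|=0.95295 <1
  x=-8.688: |R|=0.94137 <1
  x=-5.089: |R|=0.67644 <1
  x=-10.337: |R|=1.01313 >1
  x=-10.315: |R|=1.01229 >1
Stable set (-10.0000, 0).

(-10.0000,0); λ=-11 ⇒ h* = (10)/11 = 0.9091.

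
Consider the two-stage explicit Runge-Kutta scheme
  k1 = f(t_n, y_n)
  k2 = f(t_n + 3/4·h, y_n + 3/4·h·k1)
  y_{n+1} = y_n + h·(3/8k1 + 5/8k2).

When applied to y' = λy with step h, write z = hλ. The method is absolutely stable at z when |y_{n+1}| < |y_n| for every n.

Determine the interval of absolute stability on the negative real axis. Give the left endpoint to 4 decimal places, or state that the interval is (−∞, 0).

Test eqn y'=λy, z=hλ:
  k1=λy_n ⇒ h·k1=z·y_n;  k2=λ(1+3/4z)y_n ⇒ h·k2=z(1+3/4z)y_n
  y_{n+1}/y_n = 1 + 3/8z + 5/8z(1+3/4z) = 1 + z + 15/32z²
  Hence R(z) = 1 + z + 15/32z².

Find x<0 with |R(x)|<1.
x=-1.48: |R|=0.5467
R=1: x+15/32x²=0 ⇒ x=−32/15=-2.1333; min R=1−1/(4·15/32)=0.4667>−1
Confirm numerically:
  x=-1.541: |R|=0.57213 <1
  x=-1.298: |R|=0.49175 <1
  x=-1.294: |R|=0.49089 <1
  x=-2.651: |R|=1.64328 >1
  x=-2.648: |R|=1.63883 >1
  x=-2.540: |R|=1.48419 >1
Stable set (-2.1333, 0).

z∈(-2.1333,0).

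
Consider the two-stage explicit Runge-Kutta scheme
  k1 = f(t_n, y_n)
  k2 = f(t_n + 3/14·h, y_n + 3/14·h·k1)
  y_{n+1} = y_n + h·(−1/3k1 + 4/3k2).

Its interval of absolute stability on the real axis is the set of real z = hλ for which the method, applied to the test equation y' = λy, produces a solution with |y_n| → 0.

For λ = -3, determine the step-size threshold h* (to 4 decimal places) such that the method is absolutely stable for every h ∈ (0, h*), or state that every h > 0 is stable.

(-3.5000,0); λ=-3 ⇒ h* = (7/2)/3 = 1.1667.

On y'=λy, z=hλ:
  k1=λy_n ⇒ h·k1=z·y_n;  k2=λ(1+3/14z)y_n ⇒ h·k2=z(1+3/14z)y_n
  y_{n+1}/y_n = 1 − 1/3z + 4/3z(1+3/14z) = 1 + z + 2/7z²
  ⇒ R(z) = 1 + z + 2/7z².

Need |R(x)|<1, x<0.
x=-0.78: |R|=0.3938
R=1: x+2/7x²=0 ⇒ x=−7/2=-3.5000; min R=1−1/(4·2/7)=0.1250>−1
Confirm numerically:
  x=-2.700: |R|=0.38286 <1
  x=-2.390: |R|=0.24203 <1
  x=-2.341: |R|=0.22479 <1
  x=-3.813: |R|=1.34099 >1
  x=-3.718: |R|=1.23158 >1
Interval (-3.5000, 0).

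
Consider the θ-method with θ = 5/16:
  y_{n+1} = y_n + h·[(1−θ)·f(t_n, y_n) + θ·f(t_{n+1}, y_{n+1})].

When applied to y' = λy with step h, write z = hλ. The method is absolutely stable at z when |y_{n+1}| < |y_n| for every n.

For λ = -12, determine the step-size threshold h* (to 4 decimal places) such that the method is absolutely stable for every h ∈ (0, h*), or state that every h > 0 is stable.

(-5.3333,0); λ=-12 ⇒ h* = (16/3)/12 = 0.4444.

On y'=λy, z=hλ:
  y_{n+1} = y_n + z·[11/16·y_n + 5/16·y_{n+1}] ⇒ (1 − 5/16z)y_{n+1} = (1 + 11/16z)y_n
  Hence R(z) = (1 + 11/16z)/(1 − 5/16z).

Need |R(x)|<1, x<0.
x=-1.02: |R|=0.2265
R=−1: 1+11/16x = −1+5/16x ⇒ -3/8x=2 ⇒ x=2/(-3/8)=-5.3333
Confirm numerically:
  x=-4.803: |R|=0.92048 <1
  x=-4.335: |R|=0.84101 <1
  x=-4.280: |R|=0.83102 <1
  x=-3.558: |R|=0.68476 <1
  x=-5.786: |R|=1.06045 >1
  x=-5.614: |R|=1.03821 >1
  x=-5.507: |R|=1.02393 >1
Interval (-5.3333, 0).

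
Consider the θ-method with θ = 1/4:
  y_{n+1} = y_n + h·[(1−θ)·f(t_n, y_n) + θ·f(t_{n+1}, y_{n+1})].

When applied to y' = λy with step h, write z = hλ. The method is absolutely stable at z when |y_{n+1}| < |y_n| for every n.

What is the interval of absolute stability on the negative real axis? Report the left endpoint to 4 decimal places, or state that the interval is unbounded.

(-4.0000, 0).

With y'=λy (z=hλ):
  y_{n+1} = y_n + z·[3/4·y_n + 1/4·y_{n+1}] ⇒ (1 − 1/4z)y_{n+1} = (1 + 3/4z)y_n
  R(z) = (1 + 3/4z)/(1 − 1/4z).

Need |R(x)|<1, x<0.
x=-1.08: |R|=0.1496
R=−1: 1+3/4x = −1+1/4x ⇒ -1/2x=2 ⇒ x=2/(-1/2)=-4.0000
Confirm numerically:
  x=-3.418: |R|=0.84308 <1
  x=-3.343: |R|=0.82105 <1
  x=-2.466: |R|=0.52552 <1
  x=-1.875: |R|=0.27660 <1
  x=-4.552: |R|=1.12909 >1
  x=-4.524: |R|=1.12295 >1
  x=-4.424: |R|=1.10066 >1
Stable set (-4.0000, 0).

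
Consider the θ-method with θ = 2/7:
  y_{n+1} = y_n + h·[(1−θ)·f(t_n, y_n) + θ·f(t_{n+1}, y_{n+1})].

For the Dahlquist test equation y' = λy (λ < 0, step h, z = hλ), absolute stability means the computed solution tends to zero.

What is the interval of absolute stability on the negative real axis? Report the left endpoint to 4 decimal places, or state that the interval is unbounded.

On y'=λy, z=hλ:
  y_{n+1} = y_n + z·[5/7·y_n + 2/7·y_{n+1}] ⇒ (1 − 2/7z)y_{n+1} = (1 + 5/7z)y_n
  ⇒ R(z) = (1 + 5/7z)/(1 − 2/7z).

Boundary: |R(x)|=1, x<0.
x=-0.96: |R|=0.2466
R=−1: 1+5/7x = −1+2/7x ⇒ -3/7x=2 ⇒ x=2/(-3/7)=-4.6667
Confirm numerically:
  x=-4.563: |R|=0.98071 <1
  x=-3.789: |R|=0.81939 <1
  x=-2.113: |R|=0.31757 <1
  x=-5.123: |R|=1.07938 >1
  x=-5.102: |R|=1.07591 >1
Stable set (-4.6667, 0).

z∈(-4.6667,0).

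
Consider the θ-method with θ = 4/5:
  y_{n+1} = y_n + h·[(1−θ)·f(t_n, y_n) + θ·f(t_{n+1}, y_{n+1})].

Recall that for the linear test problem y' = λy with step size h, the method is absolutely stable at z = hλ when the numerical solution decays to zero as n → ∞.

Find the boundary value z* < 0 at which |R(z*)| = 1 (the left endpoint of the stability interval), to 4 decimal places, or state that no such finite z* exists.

Test eqn y'=λy, z=hλ:
  y_{n+1} = y_n + z·[1/5·y_n + 4/5·y_{n+1}] ⇒ (1 − 4/5z)y_{n+1} = (1 + 1/5z)y_n
  R(z) = (1 + 1/5z)/(1 − 4/5z).

Need |R(x)|<1, x<0.
x=-0.89: |R|=0.4801
x=-2: |R|=0.2308
x=-10: |R|=0.1111
x=-100: |R|=0.2346
θ=4/5≥1/2 ⇒ |1+1/5x|<|1−4/5x| ∀x<0 ⇒ unbounded interval.

interval (−∞, 0).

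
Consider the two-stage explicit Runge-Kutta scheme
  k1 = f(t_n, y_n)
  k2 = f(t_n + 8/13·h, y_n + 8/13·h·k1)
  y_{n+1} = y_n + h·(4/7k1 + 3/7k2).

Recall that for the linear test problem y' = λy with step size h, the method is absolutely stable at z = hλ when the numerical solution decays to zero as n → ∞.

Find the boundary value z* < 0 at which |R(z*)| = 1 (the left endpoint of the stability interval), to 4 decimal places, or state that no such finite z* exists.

z* = -3.7917.

With y'=λy (z=hλ):
  k1=λy_n ⇒ h·k1=z·y_n;  k2=λ(1+8/13z)y_n ⇒ h·k2=z(1+8/13z)y_n
  y_{n+1}/y_n = 1 + 4/7z + 3/7z(1+8/13z) = 1 + z + 24/91z²
  Hence R(z) = 1 + z + 24/91z².

Boundary: |R(x)|=1, x<0.
x=-1.32: |R|=0.1395
R=1: x+24/91x²=0 ⇒ x=−91/24=-3.7917; min R=1−1/(4·24/91)=0.0521>−1
Confirm numerically:
  x=-3.419: |R|=0.66396 <1
  x=-2.923: |R|=0.33034 <1
  x=-2.140: |R|=0.06781 <1
  x=-1.866: |R|=0.05232 <1
  x=-4.221: |R|=1.47795 >1
  x=-4.144: |R|=1.38507 >1
  x=-4.029: |R|=1.25219 >1
Stable set (-3.7917, 0).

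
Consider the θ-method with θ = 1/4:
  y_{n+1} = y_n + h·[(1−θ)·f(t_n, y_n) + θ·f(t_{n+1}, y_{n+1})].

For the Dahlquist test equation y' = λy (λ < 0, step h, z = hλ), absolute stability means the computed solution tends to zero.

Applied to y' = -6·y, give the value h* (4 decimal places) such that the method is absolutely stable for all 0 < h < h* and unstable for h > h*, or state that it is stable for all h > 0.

Set f=λy, z=hλ:
  y_{n+1} = y_n + z·[3/4·y_n + 1/4·y_{n+1}] ⇒ (1 − 1/4z)y_{n+1} = (1 + 3/4z)y_n
  ⇒ R(z) = (1 + 3/4z)/(1 − 1/4z).

Boundary: |R(x)|=1, x<0.
x=-1.13: |R|=0.1189
R=−1: 1+3/4x = −1+1/4x ⇒ -1/2x=2 ⇒ x=2/(-1/2)=-4.0000
Confirm numerically:
  x=-2.099: |R|=0.37662 <1
  x=-1.950: |R|=0.31092 <1
  x=-1.836: |R|=0.25840 <1
  x=-4.524: |R|=1.12295 >1
  x=-4.290: |R|=1.06996 >1
  x=-4.082: |R|=1.02029 >1
Stable set (-4.0000, 0).

(-4.0000,0); λ=-6 ⇒ h* = (4)/6 = 0.6667.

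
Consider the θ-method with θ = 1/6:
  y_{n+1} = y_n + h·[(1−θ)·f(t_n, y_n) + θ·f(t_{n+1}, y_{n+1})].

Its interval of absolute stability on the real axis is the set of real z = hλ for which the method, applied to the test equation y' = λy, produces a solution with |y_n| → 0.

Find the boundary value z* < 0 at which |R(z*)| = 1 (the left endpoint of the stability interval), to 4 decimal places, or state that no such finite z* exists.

left endpoint -3.0000.

On y'=λy, z=hλ:
  y_{n+1} = y_n + z·[5/6·y_n + 1/6·y_{n+1}] ⇒ (1 − 1/6z)y_{n+1} = (1 + 5/6z)y_n
  so R(z) = (1 + 5/6z)/(1 − 1/6z).

Find x<0 with |R(x)|<1.
x=-1.44: |R|=0.1613
R=−1: 1+5/6x = −1+1/6x ⇒ -2/3x=2 ⇒ x=2/(-2/3)=-3.0000
Confirm numerically:
  x=-2.828: |R|=0.92207 <1
  x=-2.726: |R|=0.87440 <1
  x=-2.338: |R|=0.68242 <1
  x=-1.958: |R|=0.47625 <1
  x=-3.396: |R|=1.16858 >1
  x=-3.392: |R|=1.16695 >1
Stable set (-3.0000, 0).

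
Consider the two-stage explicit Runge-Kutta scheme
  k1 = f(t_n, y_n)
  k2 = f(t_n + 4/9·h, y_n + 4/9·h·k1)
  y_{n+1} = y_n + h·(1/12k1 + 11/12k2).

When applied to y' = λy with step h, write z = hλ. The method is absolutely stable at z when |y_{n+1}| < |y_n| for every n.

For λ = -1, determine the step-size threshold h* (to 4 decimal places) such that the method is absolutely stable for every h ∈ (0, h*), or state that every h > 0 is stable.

On y'=λy, z=hλ:
  k1=λy_n ⇒ h·k1=z·y_n;  k2=λ(1+4/9z)y_n ⇒ h·k2=z(1+4/9z)y_n
  y_{n+1}/y_n = 1 + 1/12z + 11/12z(1+4/9z) = 1 + z + 11/27z²
  R(z) = 1 + z + 11/27z².

Boundary: |R(x)|=1, x<0.
x=-0.49: |R|=0.6078
R=1: x+11/27x²=0 ⇒ x=−27/11=-2.4545; min R=1−1/(4·11/27)=0.3864>−1
Confirm numerically:
  x=-2.297: |R|=0.85257 <1
  x=-1.861: |R|=0.54998 <1
  x=-1.823: |R|=0.53095 <1
  x=-1.286: |R|=0.38777 <1
  x=-2.945: |R|=1.58845 >1
  x=-2.767: |R|=1.35223 >1
  x=-2.540: |R|=1.08843 >1
Stable set (-2.4545, 0).

(-2.4545,0); λ=-1 ⇒ h* = (27/11)/1 = 2.4545.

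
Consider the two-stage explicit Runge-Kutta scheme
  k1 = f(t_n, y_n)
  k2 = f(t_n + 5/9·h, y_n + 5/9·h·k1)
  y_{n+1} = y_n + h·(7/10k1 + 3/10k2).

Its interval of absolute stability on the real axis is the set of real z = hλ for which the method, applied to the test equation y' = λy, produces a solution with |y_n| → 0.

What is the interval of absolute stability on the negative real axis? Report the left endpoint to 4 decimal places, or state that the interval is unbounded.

On y'=λy, z=hλ:
  k1=λy_n ⇒ h·k1=z·y_n;  k2=λ(1+5/9z)y_n ⇒ h·k2=z(1+5/9z)y_n
  y_{n+1}/y_n = 1 + 7/10z + 3/10z(1+5/9z) = 1 + z + 1/6z²
  so R(z) = 1 + z + 1/6z².

Boundary: |R(x)|=1, x<0.
x=-0.33: |R|=0.6882
R=1: x+1/6x²=0 ⇒ x=−6=-6.0000; min R=1−1/(4·1/6)=-0.5000>−1
Confirm numerically:
  x=-5.137: |R|=0.26113 <1
  x=-4.134: |R|=0.28567 <1
  x=-3.623: |R|=0.43531 <1
  x=-3.250: |R|=0.48958 <1
  x=-6.550: |R|=1.60042 >1
  x=-6.351: |R|=1.37153 >1
  x=-6.254: |R|=1.26475 >1
So |R|<1 on (-6.0000, 0).

z∈(-6.0000,0).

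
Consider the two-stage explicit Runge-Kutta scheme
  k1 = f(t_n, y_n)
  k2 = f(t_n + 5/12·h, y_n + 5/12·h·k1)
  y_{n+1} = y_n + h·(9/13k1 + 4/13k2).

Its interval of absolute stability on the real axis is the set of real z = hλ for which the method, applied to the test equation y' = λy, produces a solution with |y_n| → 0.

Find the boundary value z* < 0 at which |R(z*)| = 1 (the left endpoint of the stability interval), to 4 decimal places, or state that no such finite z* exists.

left endpoint -7.8000.

With y'=λy (z=hλ):
  k1=λy_n ⇒ h·k1=z·y_n;  k2=λ(1+5/12z)y_n ⇒ h·k2=z(1+5/12z)y_n
  y_{n+1}/y_n = 1 + 9/13z + 4/13z(1+5/12z) = 1 + z + 5/39z²
  so R(z) = 1 + z + 5/39z².

Find x<0 with |R(x)|<1.
x=-0.94: |R|=0.1733
R=1: x+5/39x²=0 ⇒ x=−39/5=-7.8000; min R=1−1/(4·5/39)=-0.9500>−1
Confirm numerically:
  x=-6.095: |R|=0.33230 <1
  x=-4.813: |R|=0.84313 <1
  x=-4.630: |R|=0.88168 <1
  x=-8.163: |R|=1.37989 >1
  x=-7.940: |R|=1.14251 >1
  x=-7.834: |R|=1.03415 >1
Interval (-7.8000, 0).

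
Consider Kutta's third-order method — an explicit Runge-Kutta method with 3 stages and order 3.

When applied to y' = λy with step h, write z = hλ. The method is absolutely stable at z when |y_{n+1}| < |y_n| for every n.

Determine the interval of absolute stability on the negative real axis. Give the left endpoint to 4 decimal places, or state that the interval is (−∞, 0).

(-2.5127, 0).

With y'=λy (z=hλ):
  order 3, 3-stage ⇒ R(z)=1+z+z^2/2+z^3/6
  (e.g. R(-0.38)=0.68305, |R|=0.68305)

Find x<0 with |R(x)|<1.
x=-0.38: |R|=0.6831
|R(-0.64)|=0.5211 |R(-0.51)|=0.5979
Bisect:
  x_lo=-2.8921 |R|=1.7416  x_hi=-0.2479 |R|=0.7803
  mid=-1.56996 |R|=0.01749 →hi
  mid=-2.23101 |R|=0.59308 →hi
  mid=-2.56154 |R|=1.08204 →lo
  mid=-2.39628 |R|=0.81850 →hi
  mid=-2.47891 |R|=0.94522 →hi
  mid=-2.52022 |R|=1.01234 →lo
  mid=-2.49956 |R|=0.97846 →hi
  mid=-2.50989 |R|=0.99532 →hi
  ...
  [-2.51280,-2.51264] ⇒ x*=-2.5127
So |R|<1 on (-2.5127, 0).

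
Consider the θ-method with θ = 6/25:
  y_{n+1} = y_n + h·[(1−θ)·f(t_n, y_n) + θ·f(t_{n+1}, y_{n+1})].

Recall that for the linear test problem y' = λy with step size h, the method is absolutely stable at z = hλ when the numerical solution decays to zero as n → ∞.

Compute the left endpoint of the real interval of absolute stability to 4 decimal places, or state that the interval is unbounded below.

z* = -3.8462.

Set f=λy, z=hλ:
  y_{n+1} = y_n + z·[19/25·y_n + 6/25·y_{n+1}] ⇒ (1 − 6/25z)y_{n+1} = (1 + 19/25z)y_n
  Hence R(z) = (1 + 19/25z)/(1 − 6/25z).

Find x<0 with |R(x)|<1.
x=-0.64: |R|=0.4452
R=−1: 1+19/25x = −1+6/25x ⇒ -13/25x=2 ⇒ x=2/(-13/25)=-3.8462
Confirm numerically:
  x=-3.185: |R|=0.80515 <1
  x=-3.086: |R|=0.77291 <1
  x=-2.838: |R|=0.68816 <1
  x=-4.355: |R|=1.12938 >1
  x=-4.159: |R|=1.08141 >1
  x=-3.917: |R|=1.01899 >1
Interval (-3.8462, 0).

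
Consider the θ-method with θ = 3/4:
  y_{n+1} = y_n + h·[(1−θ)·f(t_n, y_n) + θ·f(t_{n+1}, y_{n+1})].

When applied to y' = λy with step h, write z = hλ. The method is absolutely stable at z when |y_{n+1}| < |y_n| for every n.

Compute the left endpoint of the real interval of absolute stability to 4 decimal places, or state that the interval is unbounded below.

interval (−∞, 0).

With y'=λy (z=hλ):
  y_{n+1} = y_n + z·[1/4·y_n + 3/4·y_{n+1}] ⇒ (1 − 3/4z)y_{n+1} = (1 + 1/4z)y_n
  ⇒ R(z) = (1 + 1/4z)/(1 − 3/4z).

Find x<0 with |R(x)|<1.
x=-1.15: |R|=0.3826
x=-2: |R|=0.2000
x=-10: |R|=0.1765
x=-100: |R|=0.3158
θ=3/4≥1/2 ⇒ |1+1/4x|<|1−3/4x| ∀x<0 ⇒ stable on all of ℝ⁻.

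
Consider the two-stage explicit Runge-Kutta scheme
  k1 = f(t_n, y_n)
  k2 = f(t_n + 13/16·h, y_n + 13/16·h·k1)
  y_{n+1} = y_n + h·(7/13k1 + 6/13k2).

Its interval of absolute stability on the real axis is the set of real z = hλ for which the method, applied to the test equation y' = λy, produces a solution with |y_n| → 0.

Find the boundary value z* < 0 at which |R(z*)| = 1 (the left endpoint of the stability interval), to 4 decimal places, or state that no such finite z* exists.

On y'=λy, z=hλ:
  k1=λy_n ⇒ h·k1=z·y_n;  k2=λ(1+13/16z)y_n ⇒ h·k2=z(1+13/16z)y_n
  y_{n+1}/y_n = 1 + 7/13z + 6/13z(1+13/16z) = 1 + z + 3/8z²
  ⇒ R(z) = 1 + z + 3/8z².

Find x<0 with |R(x)|<1.
x=-1.25: |R|=0.3359
R=1: x+3/8x²=0 ⇒ x=−8/3=-2.6667; min R=1−1/(4·3/8)=0.3333>−1
Confirm numerically:
  x=-2.606: |R|=0.94071 <1
  x=-2.553: |R|=0.89118 <1
  x=-1.531: |R|=0.34799 <1
  x=-2.901: |R|=1.25493 >1
  x=-2.710: |R|=1.04404 >1
  x=-2.697: |R|=1.03068 >1
Interval (-2.6667, 0).

z* = -2.6667.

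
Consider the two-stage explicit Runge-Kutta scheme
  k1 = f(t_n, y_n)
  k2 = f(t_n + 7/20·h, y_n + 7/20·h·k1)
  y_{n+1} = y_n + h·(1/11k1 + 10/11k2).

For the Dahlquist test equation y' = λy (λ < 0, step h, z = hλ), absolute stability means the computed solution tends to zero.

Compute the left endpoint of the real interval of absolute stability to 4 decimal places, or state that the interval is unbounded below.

left endpoint -3.1429.

Test eqn y'=λy, z=hλ:
  k1=λy_n ⇒ h·k1=z·y_n;  k2=λ(1+7/20z)y_n ⇒ h·k2=z(1+7/20z)y_n
  y_{n+1}/y_n = 1 + 1/11z + 10/11z(1+7/20z) = 1 + z + 7/22z²
  so R(z) = 1 + z + 7/22z².

Need |R(x)|<1, x<0.
x=-1.43: |R|=0.2207
R=1: x+7/22x²=0 ⇒ x=−22/7=-3.1429; min R=1−1/(4·7/22)=0.2143>−1
Confirm numerically:
  x=-3.046: |R|=0.90613 <1
  x=-2.790: |R|=0.68676 <1
  x=-2.746: |R|=0.65326 <1
  x=-3.595: |R|=1.51719 >1
  x=-3.485: |R|=1.37939 >1
  x=-3.476: |R|=1.36846 >1
Stable set (-3.1429, 0).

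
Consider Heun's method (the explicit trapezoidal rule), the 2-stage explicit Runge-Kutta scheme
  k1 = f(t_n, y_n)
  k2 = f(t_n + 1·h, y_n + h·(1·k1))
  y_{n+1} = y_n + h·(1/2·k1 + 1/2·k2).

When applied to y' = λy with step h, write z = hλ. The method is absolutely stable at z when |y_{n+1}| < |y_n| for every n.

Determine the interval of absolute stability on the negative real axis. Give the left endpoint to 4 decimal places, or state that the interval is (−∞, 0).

z∈(-2.0000,0).

On y'=λy, z=hλ:
  order 2, 2-stage ⇒ R(z)=1+z+z^2/2
  (e.g. R(-1.59)=0.67405, |R|=0.67405)

Find x<0 with |R(x)|<1.
x=-1.59: |R|=0.6741
|R(-1.75)|=0.7812 |R(-1.56)|=0.6568 |R(-1.38)|=0.5722
Bisect:
  x_lo=-2.6573 |R|=1.8733  x_hi=-0.2452 |R|=0.7849
  mid=-1.45121 |R|=0.60180 →hi
  mid=-2.05424 |R|=1.05571 →lo
  mid=-1.75273 |R|=0.78330 →hi
  mid=-1.90348 |R|=0.90814 →hi
  mid=-1.97886 |R|=0.97909 →hi
  mid=-2.01655 |R|=1.01669 →lo
  mid=-1.99771 |R|=0.99771 →hi
  mid=-2.00713 |R|=1.00716 →lo
  mid=-2.00242 |R|=1.00242 →lo
  mid=-2.00006 |R|=1.00006 →lo
  ...
  [-2.00006,-1.99992] ⇒ x*=-2.0000
So |R|<1 on (-2.0000, 0).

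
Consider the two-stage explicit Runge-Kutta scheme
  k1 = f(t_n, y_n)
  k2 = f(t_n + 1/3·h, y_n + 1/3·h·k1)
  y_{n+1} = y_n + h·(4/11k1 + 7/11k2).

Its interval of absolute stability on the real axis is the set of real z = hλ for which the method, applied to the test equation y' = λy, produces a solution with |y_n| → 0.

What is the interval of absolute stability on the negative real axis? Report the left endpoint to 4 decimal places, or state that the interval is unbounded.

On y'=λy, z=hλ:
  k1=λy_n ⇒ h·k1=z·y_n;  k2=λ(1+1/3z)y_n ⇒ h·k2=z(1+1/3z)y_n
  y_{n+1}/y_n = 1 + 4/11z + 7/11z(1+1/3z) = 1 + z + 7/33z²
  R(z) = 1 + z + 7/33z².

Solve |R(x)|<1 on ℝ⁻.
x=-0.46: |R|=0.5849
R=1: x+7/33x²=0 ⇒ x=−33/7=-4.7143; min R=1−1/(4·7/33)=-0.1786>−1
Confirm numerically:
  x=-3.977: |R|=0.37802 <1
  x=-3.717: |R|=0.21369 <1
  x=-2.210: |R|=0.17398 <1
  x=-5.247: |R|=1.59291 >1
  x=-4.789: |R|=1.07590 >1
  x=-4.745: |R|=1.03091 >1
Stable set (-4.7143, 0).

(-4.7143, 0).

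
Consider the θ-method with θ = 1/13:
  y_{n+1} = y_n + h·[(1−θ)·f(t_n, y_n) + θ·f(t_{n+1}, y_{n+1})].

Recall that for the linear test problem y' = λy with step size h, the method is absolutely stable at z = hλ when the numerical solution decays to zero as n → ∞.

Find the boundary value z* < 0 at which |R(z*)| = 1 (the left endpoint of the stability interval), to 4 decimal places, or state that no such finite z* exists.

Set f=λy, z=hλ:
  y_{n+1} = y_n + z·[12/13·y_n + 1/13·y_{n+1}] ⇒ (1 − 1/13z)y_{n+1} = (1 + 12/13z)y_n
  so R(z) = (1 + 12/13z)/(1 − 1/13z).

Solve |R(x)|<1 on ℝ⁻.
x=-0.66: |R|=0.3719
R=−1: 1+12/13x = −1+1/13x ⇒ -11/13x=2 ⇒ x=2/(-11/13)=-2.3636
Confirm numerically:
  x=-2.301: |R|=0.95497 <1
  x=-1.672: |R|=0.48146 <1
  x=-1.585: |R|=0.41275 <1
  x=-1.112: |R|=0.02438 <1
  x=-2.950: |R|=1.40439 >1
  x=-2.944: |R|=1.40040 >1
  x=-2.700: |R|=1.23567 >1
Stable set (-2.3636, 0).

z* = -2.3636.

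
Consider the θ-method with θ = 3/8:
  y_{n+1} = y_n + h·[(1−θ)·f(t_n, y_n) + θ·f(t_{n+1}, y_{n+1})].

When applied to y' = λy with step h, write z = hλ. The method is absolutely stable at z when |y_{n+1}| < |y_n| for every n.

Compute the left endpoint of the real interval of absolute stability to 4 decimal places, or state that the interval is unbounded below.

left endpoint -8.0000.

On y'=λy, z=hλ:
  y_{n+1} = y_n + z·[5/8·y_n + 3/8·y_{n+1}] ⇒ (1 − 3/8z)y_{n+1} = (1 + 5/8z)y_n
  Hence R(z) = (1 + 5/8z)/(1 − 3/8z).

Find x<0 with |R(x)|<1.
x=-0.75: |R|=0.4146
R=−1: 1+5/8x = −1+3/8x ⇒ -1/4x=2 ⇒ x=2/(-1/4)=-8.0000
Confirm numerically:
  x=-6.753: |R|=0.91174 <1
  x=-4.116: |R|=0.61824 <1
  x=-3.835: |R|=0.57293 <1
  x=-8.528: |R|=1.03144 >1
  x=-8.112: |R|=1.00693 >1
Interval (-8.0000, 0).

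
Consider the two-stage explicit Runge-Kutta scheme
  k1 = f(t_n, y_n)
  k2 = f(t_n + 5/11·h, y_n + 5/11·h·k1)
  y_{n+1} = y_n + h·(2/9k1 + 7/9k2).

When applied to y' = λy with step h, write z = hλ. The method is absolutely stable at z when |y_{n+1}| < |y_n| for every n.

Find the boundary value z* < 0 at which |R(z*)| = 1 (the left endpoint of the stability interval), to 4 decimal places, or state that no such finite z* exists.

left endpoint -2.8286.

With y'=λy (z=hλ):
  k1=λy_n ⇒ h·k1=z·y_n;  k2=λ(1+5/11z)y_n ⇒ h·k2=z(1+5/11z)y_n
  y_{n+1}/y_n = 1 + 2/9z + 7/9z(1+5/11z) = 1 + z + 35/99z²
  ⇒ R(z) = 1 + z + 35/99z².

Boundary: |R(x)|=1, x<0.
x=-0.98: |R|=0.3595
R=1: x+35/99x²=0 ⇒ x=−99/35=-2.8286; min R=1−1/(4·35/99)=0.2929>−1
Confirm numerically:
  x=-2.569: |R|=0.76425 <1
  x=-2.401: |R|=0.63706 <1
  x=-1.500: |R|=0.29545 <1
  x=-3.031: |R|=1.21692 >1
  x=-2.971: |R|=1.14960 >1
Interval (-2.8286, 0).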